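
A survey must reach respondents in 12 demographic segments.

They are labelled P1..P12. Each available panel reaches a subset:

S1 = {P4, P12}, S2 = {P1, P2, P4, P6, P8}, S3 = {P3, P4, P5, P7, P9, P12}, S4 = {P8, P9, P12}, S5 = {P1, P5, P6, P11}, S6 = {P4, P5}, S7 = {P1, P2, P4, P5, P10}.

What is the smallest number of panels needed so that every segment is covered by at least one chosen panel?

4

S2 and S3 and S5 and S7 together: S2 ∪ S3 ∪ S5 ∪ S7 = {P1, P2, P3, P4, P5, P6, P7, P8, P9, P10, P11, P12} — every segment is covered.
No 3 of the 7 panels cover everything (all 35 combinations miss at least one segment), so 4 is optimal.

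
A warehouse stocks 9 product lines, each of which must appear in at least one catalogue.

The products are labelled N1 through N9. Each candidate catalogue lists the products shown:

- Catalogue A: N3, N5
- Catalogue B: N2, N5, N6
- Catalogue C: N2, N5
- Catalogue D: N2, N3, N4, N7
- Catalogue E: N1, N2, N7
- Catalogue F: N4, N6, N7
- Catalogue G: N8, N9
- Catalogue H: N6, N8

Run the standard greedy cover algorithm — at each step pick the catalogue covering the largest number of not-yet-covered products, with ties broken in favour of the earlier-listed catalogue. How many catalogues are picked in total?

Greedy: pick D (covers 4 new) → pick B (covers 2 new) → pick G (covers 2 new) → pick E (covers 1 new). Total picks: 4.

4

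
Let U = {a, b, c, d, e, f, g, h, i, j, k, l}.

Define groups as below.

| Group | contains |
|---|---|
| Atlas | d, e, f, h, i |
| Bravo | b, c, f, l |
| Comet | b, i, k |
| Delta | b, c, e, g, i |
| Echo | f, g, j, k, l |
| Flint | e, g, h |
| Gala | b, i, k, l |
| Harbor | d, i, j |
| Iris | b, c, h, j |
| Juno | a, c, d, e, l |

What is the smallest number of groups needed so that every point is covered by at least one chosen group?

Atlas, Echo, Iris, and Juno cover everything between them: the union {a, b, c, d, e, f, g, h, i, j, k, l} is all of U.
No 3 of the 10 groups cover everything (all 120 combinations miss at least one point), so 4 is optimal.

4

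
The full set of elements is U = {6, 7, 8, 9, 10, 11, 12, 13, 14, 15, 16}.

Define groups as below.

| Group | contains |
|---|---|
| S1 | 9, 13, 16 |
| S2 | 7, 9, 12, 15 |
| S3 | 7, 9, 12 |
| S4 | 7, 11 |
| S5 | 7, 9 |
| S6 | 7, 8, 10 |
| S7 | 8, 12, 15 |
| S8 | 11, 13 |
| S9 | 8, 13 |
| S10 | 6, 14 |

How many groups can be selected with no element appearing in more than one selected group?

4

S1, S4, S7, S10 are pairwise disjoint (S1={9,13,16}; S4={7,11}; S7={8,12,15}; S10={6,14}).
Every remaining group overlaps one of these, and no 5 of the listed groups are pairwise disjoint, so 4 is the maximum.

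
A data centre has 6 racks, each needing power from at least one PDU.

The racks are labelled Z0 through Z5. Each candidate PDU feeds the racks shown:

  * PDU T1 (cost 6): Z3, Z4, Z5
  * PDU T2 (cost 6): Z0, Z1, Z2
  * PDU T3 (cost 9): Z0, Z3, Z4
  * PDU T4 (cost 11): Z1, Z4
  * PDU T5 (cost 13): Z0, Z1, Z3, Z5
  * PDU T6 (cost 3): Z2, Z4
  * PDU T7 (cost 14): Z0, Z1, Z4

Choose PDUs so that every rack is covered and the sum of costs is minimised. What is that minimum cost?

12

T1, T2 together cover every rack (T1 ∪ T2 = {Z0, Z1, Z2, Z3, Z4, Z5}); total cost 6 + 6 = 12.
The greedy pick T6, T1, T2 costs 15; no covering selection beats 12.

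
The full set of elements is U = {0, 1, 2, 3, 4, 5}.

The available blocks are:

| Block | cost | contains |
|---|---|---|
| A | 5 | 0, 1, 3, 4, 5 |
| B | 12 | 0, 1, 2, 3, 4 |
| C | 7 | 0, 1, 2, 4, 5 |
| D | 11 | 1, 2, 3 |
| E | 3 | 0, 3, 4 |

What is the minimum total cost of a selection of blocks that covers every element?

10

C, E together cover every element (C ∪ E = {0, 1, 2, 3, 4, 5}); total cost 7 + 3 = 10.
The greedy pick A, C costs 12; no covering selection beats 10.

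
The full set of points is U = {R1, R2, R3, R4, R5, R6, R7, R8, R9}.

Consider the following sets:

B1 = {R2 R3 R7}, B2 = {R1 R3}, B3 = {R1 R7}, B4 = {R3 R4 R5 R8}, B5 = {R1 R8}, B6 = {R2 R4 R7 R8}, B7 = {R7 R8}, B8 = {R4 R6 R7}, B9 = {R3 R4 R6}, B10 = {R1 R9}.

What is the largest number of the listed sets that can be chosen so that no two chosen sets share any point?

B7, B9, B10 are pairwise disjoint (B7={R7,R8}; B9={R3,R4,R6}; B10={R1,R9}).
Every remaining set overlaps one of these, and no 4 of the listed sets are pairwise disjoint, so 3 is the maximum.

3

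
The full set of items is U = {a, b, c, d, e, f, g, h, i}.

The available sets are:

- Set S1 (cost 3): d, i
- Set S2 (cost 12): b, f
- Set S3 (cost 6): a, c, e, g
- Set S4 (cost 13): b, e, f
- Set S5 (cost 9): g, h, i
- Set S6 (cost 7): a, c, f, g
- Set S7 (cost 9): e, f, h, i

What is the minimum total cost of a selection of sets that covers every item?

S1, S2, S3, S7 together cover every item (S1 ∪ S2 ∪ S3 ∪ S7 = {a, b, c, d, e, f, g, h, i}); total cost 3 + 12 + 6 + 9 = 30.
No covering selection has total cost below 30.

30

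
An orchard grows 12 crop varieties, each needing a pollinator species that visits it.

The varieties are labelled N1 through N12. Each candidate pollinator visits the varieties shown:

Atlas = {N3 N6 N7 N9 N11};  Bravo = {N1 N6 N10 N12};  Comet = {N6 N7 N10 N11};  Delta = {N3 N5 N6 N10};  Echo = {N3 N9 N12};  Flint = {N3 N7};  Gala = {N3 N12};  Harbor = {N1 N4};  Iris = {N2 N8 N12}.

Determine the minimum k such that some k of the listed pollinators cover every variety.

Atlas and Delta and Harbor and Iris together: Atlas ∪ Delta ∪ Harbor ∪ Iris = {N1, N2, N3, N4, N5, N6, N7, N8, N9, N10, N11, N12} — every variety is covered.
Only Delta contains N5, so Delta is forced; the remaining 8 varieties need at least 3 more pollinators (each remaining pollinator adds at most 3) — so at least 4 pollinators are needed, and 4 is optimal.

4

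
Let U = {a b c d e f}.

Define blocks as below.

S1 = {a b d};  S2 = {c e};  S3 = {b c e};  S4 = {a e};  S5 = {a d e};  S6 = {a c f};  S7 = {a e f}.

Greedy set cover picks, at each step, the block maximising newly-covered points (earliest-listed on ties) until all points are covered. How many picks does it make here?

Greedy: pick S1 (covers 3 new) → pick S2 (covers 2 new) → pick S6 (covers 1 new). Total picks: 3.

3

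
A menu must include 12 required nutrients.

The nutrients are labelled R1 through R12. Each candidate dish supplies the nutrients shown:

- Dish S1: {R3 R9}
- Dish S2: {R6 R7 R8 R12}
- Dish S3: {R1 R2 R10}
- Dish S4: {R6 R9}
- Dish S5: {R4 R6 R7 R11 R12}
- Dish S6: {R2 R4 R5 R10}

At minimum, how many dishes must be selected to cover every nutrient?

S1 and S2 and S3 and S5 and S6 together: S1 ∪ S2 ∪ S3 ∪ S5 ∪ S6 = {R1, R2, R3, R4, R5, R6, R7, R8, R9, R10, R11, R12} — every nutrient is covered.
No 4 of the 6 dishes cover everything (all 15 combinations miss at least one nutrient), so 5 is optimal.

5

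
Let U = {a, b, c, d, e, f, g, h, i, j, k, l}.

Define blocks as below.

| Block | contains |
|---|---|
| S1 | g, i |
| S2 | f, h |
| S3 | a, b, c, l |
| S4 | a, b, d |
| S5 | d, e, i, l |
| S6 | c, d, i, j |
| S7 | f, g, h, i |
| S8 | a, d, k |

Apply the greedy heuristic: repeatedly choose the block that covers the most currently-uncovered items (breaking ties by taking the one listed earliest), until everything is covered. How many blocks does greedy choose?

5

Greedy: pick S3 (covers 4 new) → pick S7 (covers 4 new) → pick S5 (covers 2 new) → pick S6 (covers 1 new) → pick S8 (covers 1 new). Total picks: 5.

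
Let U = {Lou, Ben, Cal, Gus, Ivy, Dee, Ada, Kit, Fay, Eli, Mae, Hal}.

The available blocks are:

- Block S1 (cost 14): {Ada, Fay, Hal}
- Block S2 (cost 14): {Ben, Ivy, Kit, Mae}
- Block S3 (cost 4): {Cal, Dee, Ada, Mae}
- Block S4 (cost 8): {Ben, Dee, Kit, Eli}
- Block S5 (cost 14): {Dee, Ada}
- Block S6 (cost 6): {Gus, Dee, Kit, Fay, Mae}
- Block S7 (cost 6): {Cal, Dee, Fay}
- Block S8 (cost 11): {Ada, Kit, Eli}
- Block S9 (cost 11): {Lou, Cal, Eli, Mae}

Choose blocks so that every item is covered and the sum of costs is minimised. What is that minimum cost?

S1, S2, S6, S9 together cover every item (S1 ∪ S2 ∪ S6 ∪ S9 = {Lou, Ben, Cal, Gus, Ivy, Dee, Ada, Kit, Fay, Eli, Mae, Hal}); total cost 14 + 14 + 6 + 11 = 45.
The greedy pick S3, S6, S4, S9, S1, S2 costs 57; no covering selection beats 45.

45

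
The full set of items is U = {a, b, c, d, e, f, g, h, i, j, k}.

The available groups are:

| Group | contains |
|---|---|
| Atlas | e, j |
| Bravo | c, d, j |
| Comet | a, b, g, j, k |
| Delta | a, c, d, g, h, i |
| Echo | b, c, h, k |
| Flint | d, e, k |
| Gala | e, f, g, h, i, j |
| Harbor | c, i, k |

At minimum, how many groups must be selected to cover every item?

Take {Bravo, Comet, Gala}. Their union is {a, b, c, d, e, f, g, h, i, j, k}, which is all 11 items.
Only Gala contains f, so Gala is forced; the remaining 5 items need at least 2 more groups (each remaining group adds at most 3) — so at least 3 groups are needed, and 3 is optimal.

3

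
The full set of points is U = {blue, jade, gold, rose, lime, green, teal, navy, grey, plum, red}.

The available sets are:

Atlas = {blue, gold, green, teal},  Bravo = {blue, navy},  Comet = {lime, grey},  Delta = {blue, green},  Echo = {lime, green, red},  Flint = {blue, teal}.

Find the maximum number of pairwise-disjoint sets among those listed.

Echo, Flint are pairwise disjoint (Echo={lime,green,red}; Flint={blue,teal}).
Every remaining set overlaps one of these, and no 3 of the listed sets are pairwise disjoint, so 2 is the maximum.

2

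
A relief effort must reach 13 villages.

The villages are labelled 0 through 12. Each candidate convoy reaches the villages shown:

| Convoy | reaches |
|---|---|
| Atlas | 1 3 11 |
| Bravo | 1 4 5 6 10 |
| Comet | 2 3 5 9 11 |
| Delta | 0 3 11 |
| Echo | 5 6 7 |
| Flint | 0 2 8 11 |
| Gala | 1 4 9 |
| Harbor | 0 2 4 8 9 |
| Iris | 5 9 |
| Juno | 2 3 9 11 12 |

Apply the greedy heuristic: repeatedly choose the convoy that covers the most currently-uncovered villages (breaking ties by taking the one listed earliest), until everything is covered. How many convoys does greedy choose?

Greedy: pick Bravo (covers 5 new) → pick Juno (covers 5 new) → pick Flint (covers 2 new) → pick Echo (covers 1 new). Total picks: 4.

4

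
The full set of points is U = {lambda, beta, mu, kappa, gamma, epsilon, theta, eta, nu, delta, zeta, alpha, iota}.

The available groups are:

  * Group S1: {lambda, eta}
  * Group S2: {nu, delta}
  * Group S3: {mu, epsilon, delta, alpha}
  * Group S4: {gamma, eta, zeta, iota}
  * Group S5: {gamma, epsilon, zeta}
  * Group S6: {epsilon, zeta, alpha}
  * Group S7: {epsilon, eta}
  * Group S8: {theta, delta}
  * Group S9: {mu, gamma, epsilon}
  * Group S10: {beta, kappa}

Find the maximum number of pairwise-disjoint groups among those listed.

4

S1, S2, S9, S10 are pairwise disjoint (S1={lambda,eta}; S2={nu,delta}; S9={mu,gamma,epsilon}; S10={beta,kappa}).
Every remaining group overlaps one of these, and no 5 of the listed groups are pairwise disjoint, so 4 is the maximum.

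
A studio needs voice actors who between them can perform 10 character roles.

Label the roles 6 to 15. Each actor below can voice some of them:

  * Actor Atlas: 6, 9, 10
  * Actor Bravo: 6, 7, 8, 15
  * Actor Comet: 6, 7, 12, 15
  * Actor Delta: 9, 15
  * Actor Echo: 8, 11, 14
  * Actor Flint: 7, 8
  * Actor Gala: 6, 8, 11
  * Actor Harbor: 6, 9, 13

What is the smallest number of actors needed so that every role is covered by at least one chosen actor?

Take {Atlas, Comet, Echo, Harbor}. Their union is {6, 7, 8, 9, 10, 11, 12, 13, 14, 15}, which is all 10 roles.
Only Atlas contains 10, so Atlas is forced; the remaining 7 roles need at least 3 more actors (each remaining actor adds at most 3) — so at least 4 actors are needed, and 4 is optimal.

4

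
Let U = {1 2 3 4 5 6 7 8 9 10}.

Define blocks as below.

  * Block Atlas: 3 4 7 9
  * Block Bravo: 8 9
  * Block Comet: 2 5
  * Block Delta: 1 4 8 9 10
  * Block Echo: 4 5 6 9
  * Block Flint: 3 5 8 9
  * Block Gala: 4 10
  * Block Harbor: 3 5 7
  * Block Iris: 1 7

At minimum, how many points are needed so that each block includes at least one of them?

4

The 4 points {5, 7, 8, 10} hit every block.
The blocks Bravo, Comet, Gala, Iris are pairwise disjoint, so any hitting set needs a separate point for each — at least 4. Hence 4 is optimal.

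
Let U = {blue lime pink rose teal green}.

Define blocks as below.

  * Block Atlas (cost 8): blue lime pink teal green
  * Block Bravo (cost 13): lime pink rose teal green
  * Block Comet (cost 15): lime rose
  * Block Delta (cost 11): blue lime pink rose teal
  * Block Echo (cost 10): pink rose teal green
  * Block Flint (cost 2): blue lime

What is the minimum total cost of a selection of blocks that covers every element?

Echo, Flint together cover every element (Echo ∪ Flint = {blue, lime, pink, rose, teal, green}); total cost 10 + 2 = 12.
No covering selection has total cost below 12.

12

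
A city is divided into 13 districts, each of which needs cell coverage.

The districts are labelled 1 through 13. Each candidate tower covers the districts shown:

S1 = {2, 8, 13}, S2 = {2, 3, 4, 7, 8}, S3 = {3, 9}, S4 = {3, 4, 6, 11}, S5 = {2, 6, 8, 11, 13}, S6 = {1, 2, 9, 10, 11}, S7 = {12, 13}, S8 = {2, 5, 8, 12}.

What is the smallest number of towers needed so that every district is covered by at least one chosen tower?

4

S2 and S5 and S6 and S8 together: S2 ∪ S5 ∪ S6 ∪ S8 = {1, 2, 3, 4, 5, 6, 7, 8, 9, 10, 11, 12, 13} — every district is covered.
Only S8 contains 5, so S8 is forced; the remaining 9 districts need at least 3 more towers (each remaining tower adds at most 4) — so at least 4 towers are needed, and 4 is optimal.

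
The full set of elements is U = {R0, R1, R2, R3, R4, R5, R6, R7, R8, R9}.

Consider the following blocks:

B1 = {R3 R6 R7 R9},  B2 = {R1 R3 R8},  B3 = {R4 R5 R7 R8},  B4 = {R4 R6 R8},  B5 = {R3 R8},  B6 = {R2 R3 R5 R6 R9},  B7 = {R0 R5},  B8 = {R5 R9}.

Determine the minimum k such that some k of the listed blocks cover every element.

4

Take {B2, B3, B6, B7}. Their union is {R0, R1, R2, R3, R4, R5, R6, R7, R8, R9}, which is all 10 elements.
No 3 of the 8 blocks cover everything (all 56 combinations miss at least one element), so 4 is optimal.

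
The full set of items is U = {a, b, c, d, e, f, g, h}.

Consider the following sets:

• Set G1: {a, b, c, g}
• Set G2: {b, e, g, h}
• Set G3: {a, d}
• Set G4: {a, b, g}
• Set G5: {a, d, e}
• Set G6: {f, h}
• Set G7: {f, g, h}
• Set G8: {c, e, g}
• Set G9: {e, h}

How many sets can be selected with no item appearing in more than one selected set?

3

G3, G6, G8 are pairwise disjoint (G3={a,d}; G6={f,h}; G8={c,e,g}).
Every remaining set overlaps one of these, and no 4 of the listed sets are pairwise disjoint, so 3 is the maximum.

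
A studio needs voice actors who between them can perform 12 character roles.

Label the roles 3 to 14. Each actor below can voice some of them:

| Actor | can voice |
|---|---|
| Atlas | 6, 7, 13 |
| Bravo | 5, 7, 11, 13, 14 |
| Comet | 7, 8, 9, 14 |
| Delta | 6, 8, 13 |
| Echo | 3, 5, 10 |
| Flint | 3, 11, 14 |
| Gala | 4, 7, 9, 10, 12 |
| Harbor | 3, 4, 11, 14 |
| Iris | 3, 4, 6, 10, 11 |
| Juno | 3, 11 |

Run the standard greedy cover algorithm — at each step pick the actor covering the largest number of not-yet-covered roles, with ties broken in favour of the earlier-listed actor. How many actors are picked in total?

4

Greedy: pick Bravo (covers 5 new) → pick Gala (covers 4 new) → pick Delta (covers 2 new) → pick Echo (covers 1 new). Total picks: 4.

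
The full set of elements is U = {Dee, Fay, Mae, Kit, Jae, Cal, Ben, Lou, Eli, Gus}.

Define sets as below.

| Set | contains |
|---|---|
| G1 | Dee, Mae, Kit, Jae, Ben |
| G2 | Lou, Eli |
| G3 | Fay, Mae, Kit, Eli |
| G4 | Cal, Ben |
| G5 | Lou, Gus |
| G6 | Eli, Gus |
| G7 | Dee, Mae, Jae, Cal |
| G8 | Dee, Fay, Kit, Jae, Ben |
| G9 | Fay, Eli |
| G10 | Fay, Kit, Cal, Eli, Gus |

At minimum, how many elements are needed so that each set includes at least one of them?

H = {Dee, Ben, Lou, Eli} meets every set (each contains at least one member of H), and |H| = 4.
No choice of 3 elements meets every set, so 4 is the minimum.

4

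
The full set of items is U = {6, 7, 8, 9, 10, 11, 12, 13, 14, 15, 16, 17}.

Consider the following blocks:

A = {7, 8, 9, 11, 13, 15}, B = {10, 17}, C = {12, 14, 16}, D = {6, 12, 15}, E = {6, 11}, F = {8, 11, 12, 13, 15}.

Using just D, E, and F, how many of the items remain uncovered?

Union of D, E, F = {6, 8, 11, 12, 13, 15}.
Not covered: 7, 9, 10, 14, 16, 17 — 6 items.

6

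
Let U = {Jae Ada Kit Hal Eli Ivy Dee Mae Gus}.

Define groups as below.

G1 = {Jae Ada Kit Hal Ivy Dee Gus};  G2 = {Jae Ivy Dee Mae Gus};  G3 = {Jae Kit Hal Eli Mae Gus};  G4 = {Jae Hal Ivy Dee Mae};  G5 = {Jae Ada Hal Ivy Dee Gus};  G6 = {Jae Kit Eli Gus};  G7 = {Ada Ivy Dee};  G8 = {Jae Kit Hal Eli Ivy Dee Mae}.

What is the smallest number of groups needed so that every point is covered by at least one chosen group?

2

G1 and G8 cover everything between them: the union {Jae, Ada, Kit, Hal, Eli, Ivy, Dee, Mae, Gus} is all of U.
No single group has all 9 points (the largest, G1, has 7), so 2 is optimal.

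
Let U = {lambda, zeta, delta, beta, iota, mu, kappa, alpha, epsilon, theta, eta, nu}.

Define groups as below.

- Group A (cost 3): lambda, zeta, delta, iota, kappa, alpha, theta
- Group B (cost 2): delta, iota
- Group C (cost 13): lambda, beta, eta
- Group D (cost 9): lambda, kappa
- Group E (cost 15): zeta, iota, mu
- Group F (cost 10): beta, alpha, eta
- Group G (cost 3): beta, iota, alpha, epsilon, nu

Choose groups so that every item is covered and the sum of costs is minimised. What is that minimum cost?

31

A, E, F, G together cover every item (A ∪ E ∪ F ∪ G = {lambda, zeta, delta, beta, iota, mu, kappa, alpha, epsilon, theta, eta, nu}); total cost 3 + 15 + 10 + 3 = 31.
No covering selection has total cost below 31.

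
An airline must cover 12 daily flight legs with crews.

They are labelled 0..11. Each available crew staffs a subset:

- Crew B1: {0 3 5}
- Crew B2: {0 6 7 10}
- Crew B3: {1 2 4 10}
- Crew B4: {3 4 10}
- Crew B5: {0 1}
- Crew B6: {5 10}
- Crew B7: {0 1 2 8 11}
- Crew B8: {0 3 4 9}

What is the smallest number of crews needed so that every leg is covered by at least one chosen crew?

B2 and B6 and B7 and B8 together: B2 ∪ B6 ∪ B7 ∪ B8 = {0, 1, 2, 3, 4, 5, 6, 7, 8, 9, 10, 11} — every leg is covered.
Only B7 contains 8, so B7 is forced; the remaining 7 legs need at least 3 more crews (each remaining crew adds at most 3) — so at least 4 crews are needed, and 4 is optimal.

4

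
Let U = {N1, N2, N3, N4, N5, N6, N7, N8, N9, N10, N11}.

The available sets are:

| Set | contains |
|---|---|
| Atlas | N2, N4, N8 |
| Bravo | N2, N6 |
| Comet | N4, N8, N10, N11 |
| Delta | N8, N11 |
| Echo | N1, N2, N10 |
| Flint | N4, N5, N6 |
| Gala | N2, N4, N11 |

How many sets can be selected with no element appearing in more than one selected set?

Delta, Echo, Flint are pairwise disjoint (Delta={N8,N11}; Echo={N1,N2,N10}; Flint={N4,N5,N6}).
Every remaining set overlaps one of these, and no 4 of the listed sets are pairwise disjoint, so 3 is the maximum.

3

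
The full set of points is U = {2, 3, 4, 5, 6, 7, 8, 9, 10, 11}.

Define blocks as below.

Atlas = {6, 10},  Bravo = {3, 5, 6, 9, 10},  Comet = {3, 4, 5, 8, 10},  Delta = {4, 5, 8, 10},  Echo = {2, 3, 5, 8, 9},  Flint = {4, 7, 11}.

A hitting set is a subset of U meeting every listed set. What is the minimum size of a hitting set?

3

H = {2, 4, 6} meets every block (each contains at least one member of H), and |H| = 3.
The blocks Atlas, Echo, Flint are pairwise disjoint, so any hitting set needs a separate point for each — at least 3. Hence 3 is optimal.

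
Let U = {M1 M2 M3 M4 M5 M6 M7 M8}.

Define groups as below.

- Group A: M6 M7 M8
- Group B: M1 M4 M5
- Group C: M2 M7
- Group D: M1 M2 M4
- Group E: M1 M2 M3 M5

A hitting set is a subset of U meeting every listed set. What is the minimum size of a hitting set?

Take H = {M1, M7}. Each listed group contains at least one of these, so H is a hitting set of size 2.
The groups A, D are pairwise disjoint, so any hitting set needs a separate point for each — at least 2. Hence 2 is optimal.

2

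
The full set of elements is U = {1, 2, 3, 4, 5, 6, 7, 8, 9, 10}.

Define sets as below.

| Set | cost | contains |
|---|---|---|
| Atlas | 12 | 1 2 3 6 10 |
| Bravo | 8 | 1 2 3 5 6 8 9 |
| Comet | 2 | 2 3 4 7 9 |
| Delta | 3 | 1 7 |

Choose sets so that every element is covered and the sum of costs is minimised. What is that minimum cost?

Atlas, Bravo, Comet together cover every element (Atlas ∪ Bravo ∪ Comet = {1, 2, 3, 4, 5, 6, 7, 8, 9, 10}); total cost 12 + 8 + 2 = 22.
No covering selection has total cost below 22.

22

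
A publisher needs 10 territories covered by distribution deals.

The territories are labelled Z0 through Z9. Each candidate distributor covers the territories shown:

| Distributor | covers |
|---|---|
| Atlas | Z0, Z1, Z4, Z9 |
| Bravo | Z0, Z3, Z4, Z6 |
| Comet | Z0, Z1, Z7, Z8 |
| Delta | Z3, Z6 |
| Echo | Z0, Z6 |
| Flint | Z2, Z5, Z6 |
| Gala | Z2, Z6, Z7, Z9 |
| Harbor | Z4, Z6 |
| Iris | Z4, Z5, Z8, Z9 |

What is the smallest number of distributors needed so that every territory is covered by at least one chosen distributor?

Bravo and Comet and Flint and Gala together: Bravo ∪ Comet ∪ Flint ∪ Gala = {Z0, Z1, Z2, Z3, Z4, Z5, Z6, Z7, Z8, Z9} — every territory is covered.
No 3 of the 9 distributors cover everything (all 84 combinations miss at least one territory), so 4 is optimal.

4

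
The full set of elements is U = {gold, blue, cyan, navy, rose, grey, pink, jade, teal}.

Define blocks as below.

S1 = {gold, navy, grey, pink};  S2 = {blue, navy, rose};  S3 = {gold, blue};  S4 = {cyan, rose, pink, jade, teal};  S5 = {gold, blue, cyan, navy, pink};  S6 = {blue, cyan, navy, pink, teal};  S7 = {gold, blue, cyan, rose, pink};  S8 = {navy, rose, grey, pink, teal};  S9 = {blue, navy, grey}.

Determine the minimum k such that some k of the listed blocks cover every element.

S4 and S7 and S8 together: S4 ∪ S7 ∪ S8 = {gold, blue, cyan, navy, rose, grey, pink, jade, teal} — every element is covered.
Only S4 contains jade, so S4 is forced; the remaining 4 elements need at least 2 more blocks (each remaining block adds at most 3) — so at least 3 blocks are needed, and 3 is optimal.

3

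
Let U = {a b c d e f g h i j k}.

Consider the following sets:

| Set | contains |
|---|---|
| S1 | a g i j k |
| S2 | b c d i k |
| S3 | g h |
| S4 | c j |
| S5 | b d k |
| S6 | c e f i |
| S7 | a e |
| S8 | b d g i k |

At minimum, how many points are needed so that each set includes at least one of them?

4

Take T = {b, c, e, g}. Each listed set contains at least one of these, so T is a hitting set of size 4.
The sets S3, S4, S5, S7 are pairwise disjoint, so any hitting set needs a separate point for each — at least 4. Hence 4 is optimal.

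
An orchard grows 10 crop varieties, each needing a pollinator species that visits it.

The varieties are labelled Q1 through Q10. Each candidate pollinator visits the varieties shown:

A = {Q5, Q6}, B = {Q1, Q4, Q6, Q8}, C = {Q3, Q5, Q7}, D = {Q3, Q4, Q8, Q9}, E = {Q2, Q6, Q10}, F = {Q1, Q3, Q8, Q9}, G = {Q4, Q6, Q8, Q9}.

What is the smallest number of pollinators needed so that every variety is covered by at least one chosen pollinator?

C and E and F and G together: C ∪ E ∪ F ∪ G = {Q1, Q2, Q3, Q4, Q5, Q6, Q7, Q8, Q9, Q10} — every variety is covered.
No 3 of the 7 pollinators cover everything (all 35 combinations miss at least one variety), so 4 is optimal.

4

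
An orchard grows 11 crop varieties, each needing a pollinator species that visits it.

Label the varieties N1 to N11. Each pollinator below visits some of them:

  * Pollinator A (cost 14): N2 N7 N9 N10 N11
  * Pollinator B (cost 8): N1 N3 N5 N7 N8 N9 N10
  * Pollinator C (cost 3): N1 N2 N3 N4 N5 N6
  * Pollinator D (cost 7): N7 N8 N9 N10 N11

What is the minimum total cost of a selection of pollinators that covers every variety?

10

C, D together cover every variety (C ∪ D = {N1, N2, N3, N4, N5, N6, N7, N8, N9, N10, N11}); total cost 3 + 7 = 10.
No covering selection has total cost below 10.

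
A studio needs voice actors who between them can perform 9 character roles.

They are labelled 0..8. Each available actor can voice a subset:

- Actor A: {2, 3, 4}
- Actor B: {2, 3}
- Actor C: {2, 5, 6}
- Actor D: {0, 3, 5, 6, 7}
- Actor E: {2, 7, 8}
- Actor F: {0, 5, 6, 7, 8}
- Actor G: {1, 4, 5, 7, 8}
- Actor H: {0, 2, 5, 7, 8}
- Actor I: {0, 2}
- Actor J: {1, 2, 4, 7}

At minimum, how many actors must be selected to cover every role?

3

Take {B, D, G}. Their union is {0, 1, 2, 3, 4, 5, 6, 7, 8}, which is all 9 roles.
No 2 of the 10 actors cover everything (all 45 combinations miss at least one role), so 3 is optimal.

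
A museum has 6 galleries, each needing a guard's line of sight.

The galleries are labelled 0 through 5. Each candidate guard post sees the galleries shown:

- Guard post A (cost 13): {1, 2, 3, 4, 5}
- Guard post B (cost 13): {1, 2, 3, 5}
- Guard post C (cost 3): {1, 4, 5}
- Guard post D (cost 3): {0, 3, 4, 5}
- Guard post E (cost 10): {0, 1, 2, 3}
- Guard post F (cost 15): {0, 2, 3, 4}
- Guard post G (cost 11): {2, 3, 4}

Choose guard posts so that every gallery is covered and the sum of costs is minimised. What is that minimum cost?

13

D, E together cover every gallery (D ∪ E = {0, 1, 2, 3, 4, 5}); total cost 3 + 10 = 13.
The greedy pick D, C, E costs 16; no covering selection beats 13.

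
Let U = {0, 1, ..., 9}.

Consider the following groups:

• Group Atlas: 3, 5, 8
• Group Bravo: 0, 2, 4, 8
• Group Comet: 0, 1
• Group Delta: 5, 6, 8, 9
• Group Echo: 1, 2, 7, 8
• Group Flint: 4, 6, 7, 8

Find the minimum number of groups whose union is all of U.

Atlas and Bravo and Delta and Echo together: Atlas ∪ Bravo ∪ Delta ∪ Echo = {0, 1, 2, 3, 4, 5, 6, 7, 8, 9} — every element is covered.
Only Atlas contains 3, so Atlas is forced; the remaining 7 elements need at least 3 more groups (each remaining group adds at most 3) — so at least 4 groups are needed, and 4 is optimal.

4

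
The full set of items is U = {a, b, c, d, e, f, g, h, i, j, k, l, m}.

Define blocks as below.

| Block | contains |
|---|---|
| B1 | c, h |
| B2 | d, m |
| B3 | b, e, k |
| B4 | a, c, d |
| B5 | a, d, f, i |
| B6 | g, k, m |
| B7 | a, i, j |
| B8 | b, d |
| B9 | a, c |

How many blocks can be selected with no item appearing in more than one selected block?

4

B1, B6, B7, B8 are pairwise disjoint (B1={c,h}; B6={g,k,m}; B7={a,i,j}; B8={b,d}).
Every remaining block overlaps one of these, and no 5 of the listed blocks are pairwise disjoint, so 4 is the maximum.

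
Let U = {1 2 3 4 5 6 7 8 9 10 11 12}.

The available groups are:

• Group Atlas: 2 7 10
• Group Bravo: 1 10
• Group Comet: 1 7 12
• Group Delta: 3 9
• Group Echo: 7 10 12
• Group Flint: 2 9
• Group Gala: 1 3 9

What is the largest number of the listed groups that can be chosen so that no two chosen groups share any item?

2

Echo, Flint are pairwise disjoint (Echo={7,10,12}; Flint={2,9}).
Every remaining group overlaps one of these, and no 3 of the listed groups are pairwise disjoint, so 2 is the maximum.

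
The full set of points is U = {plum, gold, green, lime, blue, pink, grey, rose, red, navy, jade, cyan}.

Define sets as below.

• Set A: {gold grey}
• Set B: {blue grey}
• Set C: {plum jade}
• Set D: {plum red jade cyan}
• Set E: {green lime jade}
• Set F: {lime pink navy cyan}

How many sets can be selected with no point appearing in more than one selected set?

3

A, C, F are pairwise disjoint (A={gold,grey}; C={plum,jade}; F={lime,pink,navy,cyan}).
Every remaining set overlaps one of these, and no 4 of the listed sets are pairwise disjoint, so 3 is the maximum.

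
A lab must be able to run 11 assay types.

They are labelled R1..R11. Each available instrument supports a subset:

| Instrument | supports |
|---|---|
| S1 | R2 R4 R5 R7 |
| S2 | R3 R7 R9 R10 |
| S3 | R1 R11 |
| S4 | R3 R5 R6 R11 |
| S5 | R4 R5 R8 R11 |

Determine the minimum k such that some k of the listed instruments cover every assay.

5

S1 and S2 and S3 and S4 and S5 together: S1 ∪ S2 ∪ S3 ∪ S4 ∪ S5 = {R1, R2, R3, R4, R5, R6, R7, R8, R9, R10, R11} — every assay is covered.
No 4 of the 5 instruments cover everything (all 5 combinations miss at least one assay), so 5 is optimal.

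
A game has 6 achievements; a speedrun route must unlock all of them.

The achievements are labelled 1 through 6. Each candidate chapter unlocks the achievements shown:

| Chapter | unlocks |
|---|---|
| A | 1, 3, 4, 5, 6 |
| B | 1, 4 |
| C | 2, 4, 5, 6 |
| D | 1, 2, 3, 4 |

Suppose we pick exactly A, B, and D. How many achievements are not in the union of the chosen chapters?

0

Union of A, B, D = {1, 2, 3, 4, 5, 6} — that's every achievement, so 0 are uncovered.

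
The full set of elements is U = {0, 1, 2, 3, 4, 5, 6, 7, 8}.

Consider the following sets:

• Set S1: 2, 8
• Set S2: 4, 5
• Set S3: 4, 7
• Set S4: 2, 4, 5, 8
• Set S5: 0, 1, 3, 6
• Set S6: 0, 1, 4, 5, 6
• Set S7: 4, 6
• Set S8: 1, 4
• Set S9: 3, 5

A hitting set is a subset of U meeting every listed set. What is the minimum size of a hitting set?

3

H = {3, 4, 8} meets every set (each contains at least one member of H), and |H| = 3.
The sets S1, S3, S9 are pairwise disjoint, so any hitting set needs a separate element for each — at least 3. Hence 3 is optimal.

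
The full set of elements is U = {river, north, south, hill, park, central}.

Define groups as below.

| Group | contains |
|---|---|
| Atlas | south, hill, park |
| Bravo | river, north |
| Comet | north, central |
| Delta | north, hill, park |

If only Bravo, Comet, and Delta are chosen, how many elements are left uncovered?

Union of Bravo, Comet, Delta = {river, north, hill, park, central}.
Not covered: south — 1 element.

1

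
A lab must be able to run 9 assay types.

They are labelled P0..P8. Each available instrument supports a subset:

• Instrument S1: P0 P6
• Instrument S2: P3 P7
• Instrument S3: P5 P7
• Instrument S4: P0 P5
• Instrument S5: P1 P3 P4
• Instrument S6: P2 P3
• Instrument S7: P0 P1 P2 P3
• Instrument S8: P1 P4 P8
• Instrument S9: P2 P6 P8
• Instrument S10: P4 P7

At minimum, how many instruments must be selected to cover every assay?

4

Take {S3, S4, S5, S9}. Their union is {P0, P1, P2, P3, P4, P5, P6, P7, P8}, which is all 9 assays.
No 3 of the 10 instruments cover everything (all 120 combinations miss at least one assay), so 4 is optimal.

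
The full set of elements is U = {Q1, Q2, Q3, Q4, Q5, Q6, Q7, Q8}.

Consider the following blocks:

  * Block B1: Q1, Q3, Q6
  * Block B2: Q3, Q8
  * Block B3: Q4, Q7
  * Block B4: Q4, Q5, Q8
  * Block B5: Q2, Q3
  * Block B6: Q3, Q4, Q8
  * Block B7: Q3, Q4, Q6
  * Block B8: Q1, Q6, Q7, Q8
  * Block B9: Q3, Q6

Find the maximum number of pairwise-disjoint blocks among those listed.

2

B5, B8 are pairwise disjoint (B5={Q2,Q3}; B8={Q1,Q6,Q7,Q8}).
Every remaining block overlaps one of these, and no 3 of the listed blocks are pairwise disjoint, so 2 is the maximum.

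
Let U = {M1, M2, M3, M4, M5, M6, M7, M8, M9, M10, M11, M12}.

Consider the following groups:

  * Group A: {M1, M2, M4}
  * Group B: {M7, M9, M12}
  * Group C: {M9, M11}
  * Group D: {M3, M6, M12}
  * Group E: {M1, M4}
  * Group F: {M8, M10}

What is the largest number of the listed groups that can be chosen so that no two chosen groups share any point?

C, D, E, F are pairwise disjoint (C={M9,M11}; D={M3,M6,M12}; E={M1,M4}; F={M8,M10}).
Every remaining group overlaps one of these, and no 5 of the listed groups are pairwise disjoint, so 4 is the maximum.

4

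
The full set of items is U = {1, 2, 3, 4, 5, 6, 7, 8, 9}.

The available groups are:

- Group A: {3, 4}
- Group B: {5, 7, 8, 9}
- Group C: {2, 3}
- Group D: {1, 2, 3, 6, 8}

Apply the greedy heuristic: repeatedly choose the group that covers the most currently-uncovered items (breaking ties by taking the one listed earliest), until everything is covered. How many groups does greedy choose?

3

Greedy: pick D (covers 5 new) → pick B (covers 3 new) → pick A (covers 1 new). Total picks: 3.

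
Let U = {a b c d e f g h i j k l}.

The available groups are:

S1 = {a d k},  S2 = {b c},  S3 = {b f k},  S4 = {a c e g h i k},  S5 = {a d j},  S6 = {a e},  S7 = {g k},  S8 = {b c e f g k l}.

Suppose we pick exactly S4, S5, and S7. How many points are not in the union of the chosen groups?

3

Union of S4, S5, S7 = {a, c, d, e, g, h, i, j, k}.
Not covered: b, f, l — 3 points.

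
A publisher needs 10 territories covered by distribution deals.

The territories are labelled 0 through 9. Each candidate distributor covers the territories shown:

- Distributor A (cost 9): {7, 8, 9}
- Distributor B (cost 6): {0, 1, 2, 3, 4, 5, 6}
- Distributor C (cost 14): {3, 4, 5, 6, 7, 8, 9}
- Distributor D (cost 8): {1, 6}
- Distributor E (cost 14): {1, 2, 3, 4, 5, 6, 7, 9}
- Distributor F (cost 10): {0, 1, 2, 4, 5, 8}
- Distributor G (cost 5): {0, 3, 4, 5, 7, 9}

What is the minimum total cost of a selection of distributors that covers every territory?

A, B together cover every territory (A ∪ B = {0, 1, 2, 3, 4, 5, 6, 7, 8, 9}); total cost 9 + 6 = 15.
The greedy pick G, B, A costs 20; no covering selection beats 15.

15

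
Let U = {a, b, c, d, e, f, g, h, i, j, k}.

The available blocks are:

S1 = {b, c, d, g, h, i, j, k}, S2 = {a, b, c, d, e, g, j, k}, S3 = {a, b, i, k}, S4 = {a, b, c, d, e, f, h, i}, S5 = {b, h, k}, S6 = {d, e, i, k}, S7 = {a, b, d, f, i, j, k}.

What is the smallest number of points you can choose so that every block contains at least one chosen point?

2

T = {h, k} meets every block (each contains at least one member of T), and |T| = 2.
No single point lies in every block, so at least 2 are needed and 2 is optimal.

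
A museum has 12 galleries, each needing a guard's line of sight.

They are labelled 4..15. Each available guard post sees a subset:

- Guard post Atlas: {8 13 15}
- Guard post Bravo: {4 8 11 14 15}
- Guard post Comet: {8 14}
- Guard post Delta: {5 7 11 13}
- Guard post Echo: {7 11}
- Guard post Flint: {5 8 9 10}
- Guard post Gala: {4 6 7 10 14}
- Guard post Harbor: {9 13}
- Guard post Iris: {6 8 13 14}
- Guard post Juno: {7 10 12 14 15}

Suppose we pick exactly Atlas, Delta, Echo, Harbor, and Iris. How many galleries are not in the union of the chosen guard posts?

Union of Atlas, Delta, Echo, Harbor, Iris = {5, 6, 7, 8, 9, 11, 13, 14, 15}.
Not covered: 4, 10, 12 — 3 galleries.

3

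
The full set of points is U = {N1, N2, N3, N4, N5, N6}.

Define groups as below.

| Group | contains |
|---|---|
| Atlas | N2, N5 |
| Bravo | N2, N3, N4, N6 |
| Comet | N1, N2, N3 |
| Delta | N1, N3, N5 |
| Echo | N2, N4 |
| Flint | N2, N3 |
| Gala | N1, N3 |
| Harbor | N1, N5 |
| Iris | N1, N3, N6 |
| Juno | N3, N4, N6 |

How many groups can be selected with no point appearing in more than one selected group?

Echo, Gala are pairwise disjoint (Echo={N2,N4}; Gala={N1,N3}).
Every remaining group overlaps one of these, and no 3 of the listed groups are pairwise disjoint, so 2 is the maximum.

2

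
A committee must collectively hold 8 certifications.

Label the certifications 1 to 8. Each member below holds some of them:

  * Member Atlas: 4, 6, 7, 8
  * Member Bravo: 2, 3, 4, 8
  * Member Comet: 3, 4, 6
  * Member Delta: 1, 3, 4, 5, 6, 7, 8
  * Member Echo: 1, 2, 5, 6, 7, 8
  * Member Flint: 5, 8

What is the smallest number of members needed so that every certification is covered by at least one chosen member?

2

Take {Bravo, Echo}. Their union is {1, 2, 3, 4, 5, 6, 7, 8}, which is all 8 certifications.
No single member has all 8 certifications (the largest, Delta, has 7), so 2 is optimal.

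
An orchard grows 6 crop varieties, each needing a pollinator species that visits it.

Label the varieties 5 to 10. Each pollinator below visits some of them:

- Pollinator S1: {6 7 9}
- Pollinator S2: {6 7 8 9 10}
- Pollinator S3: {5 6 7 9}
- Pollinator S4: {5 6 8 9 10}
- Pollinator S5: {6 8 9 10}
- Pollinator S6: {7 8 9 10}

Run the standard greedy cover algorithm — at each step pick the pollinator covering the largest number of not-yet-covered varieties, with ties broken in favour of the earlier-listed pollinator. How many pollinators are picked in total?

Greedy: pick S2 (covers 5 new) → pick S3 (covers 1 new). Total picks: 2.

2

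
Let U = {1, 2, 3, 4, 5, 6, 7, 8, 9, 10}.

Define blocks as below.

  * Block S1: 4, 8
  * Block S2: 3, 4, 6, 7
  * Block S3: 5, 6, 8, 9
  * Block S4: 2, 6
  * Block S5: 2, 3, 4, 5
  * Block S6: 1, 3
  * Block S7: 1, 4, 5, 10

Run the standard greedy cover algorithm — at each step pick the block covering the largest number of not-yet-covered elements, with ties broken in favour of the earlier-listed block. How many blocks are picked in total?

Greedy: pick S2 (covers 4 new) → pick S3 (covers 3 new) → pick S7 (covers 2 new) → pick S4 (covers 1 new). Total picks: 4.

4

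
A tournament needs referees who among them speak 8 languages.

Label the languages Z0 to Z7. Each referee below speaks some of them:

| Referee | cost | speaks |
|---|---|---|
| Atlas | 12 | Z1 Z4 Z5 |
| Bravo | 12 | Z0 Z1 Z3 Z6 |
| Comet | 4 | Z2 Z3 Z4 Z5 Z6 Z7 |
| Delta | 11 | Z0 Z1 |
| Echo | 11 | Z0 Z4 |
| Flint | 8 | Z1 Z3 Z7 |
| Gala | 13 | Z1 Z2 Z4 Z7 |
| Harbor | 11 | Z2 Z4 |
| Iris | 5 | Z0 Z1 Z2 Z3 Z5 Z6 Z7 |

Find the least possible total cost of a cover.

9

Comet, Iris together cover every language (Comet ∪ Iris = {Z0, Z1, Z2, Z3, Z4, Z5, Z6, Z7}); total cost 4 + 5 = 9.
No covering selection has total cost below 9.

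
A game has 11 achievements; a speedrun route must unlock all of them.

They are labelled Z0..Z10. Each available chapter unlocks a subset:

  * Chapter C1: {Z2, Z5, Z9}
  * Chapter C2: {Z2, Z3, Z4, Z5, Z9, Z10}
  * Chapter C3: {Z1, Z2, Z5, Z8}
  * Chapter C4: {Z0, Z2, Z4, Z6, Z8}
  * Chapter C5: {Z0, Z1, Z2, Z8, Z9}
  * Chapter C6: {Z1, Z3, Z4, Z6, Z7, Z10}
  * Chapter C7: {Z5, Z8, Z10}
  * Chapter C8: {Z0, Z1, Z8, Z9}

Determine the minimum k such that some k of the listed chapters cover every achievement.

C2 and C5 and C6 together: C2 ∪ C5 ∪ C6 = {Z0, Z1, Z2, Z3, Z4, Z5, Z6, Z7, Z8, Z9, Z10} — every achievement is covered.
Only C6 contains Z7, so C6 is forced; the remaining 5 achievements need at least 2 more chapters (each remaining chapter adds at most 4) — so at least 3 chapters are needed, and 3 is optimal.

3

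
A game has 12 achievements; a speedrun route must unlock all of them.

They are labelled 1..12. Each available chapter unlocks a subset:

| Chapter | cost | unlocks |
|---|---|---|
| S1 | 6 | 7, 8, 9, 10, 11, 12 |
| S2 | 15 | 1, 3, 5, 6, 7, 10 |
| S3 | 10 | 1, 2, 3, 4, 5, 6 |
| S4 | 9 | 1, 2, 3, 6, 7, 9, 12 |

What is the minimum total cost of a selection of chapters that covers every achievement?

S1, S3 together cover every achievement (S1 ∪ S3 = {1, 2, 3, 4, 5, 6, 7, 8, 9, 10, 11, 12}); total cost 6 + 10 = 16.
No covering selection has total cost below 16.

16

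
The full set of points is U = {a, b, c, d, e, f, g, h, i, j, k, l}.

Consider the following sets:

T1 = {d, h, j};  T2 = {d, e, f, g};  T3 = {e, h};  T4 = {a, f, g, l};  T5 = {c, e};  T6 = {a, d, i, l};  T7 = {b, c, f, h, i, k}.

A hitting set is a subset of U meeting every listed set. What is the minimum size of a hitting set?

Take T = {e, h, l}. Each listed set contains at least one of these, so T is a hitting set of size 3.
The sets T1, T4, T5 are pairwise disjoint, so any hitting set needs a separate point for each — at least 3. Hence 3 is optimal.

3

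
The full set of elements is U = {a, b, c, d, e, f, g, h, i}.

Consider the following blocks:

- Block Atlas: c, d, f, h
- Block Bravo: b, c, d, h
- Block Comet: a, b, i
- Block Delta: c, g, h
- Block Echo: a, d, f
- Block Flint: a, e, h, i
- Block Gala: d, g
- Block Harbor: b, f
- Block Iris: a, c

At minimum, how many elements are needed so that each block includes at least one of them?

4

T = {c, f, g, i} meets every block (each contains at least one member of T), and |T| = 4.
No choice of 3 elements meets every block, so 4 is the minimum.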